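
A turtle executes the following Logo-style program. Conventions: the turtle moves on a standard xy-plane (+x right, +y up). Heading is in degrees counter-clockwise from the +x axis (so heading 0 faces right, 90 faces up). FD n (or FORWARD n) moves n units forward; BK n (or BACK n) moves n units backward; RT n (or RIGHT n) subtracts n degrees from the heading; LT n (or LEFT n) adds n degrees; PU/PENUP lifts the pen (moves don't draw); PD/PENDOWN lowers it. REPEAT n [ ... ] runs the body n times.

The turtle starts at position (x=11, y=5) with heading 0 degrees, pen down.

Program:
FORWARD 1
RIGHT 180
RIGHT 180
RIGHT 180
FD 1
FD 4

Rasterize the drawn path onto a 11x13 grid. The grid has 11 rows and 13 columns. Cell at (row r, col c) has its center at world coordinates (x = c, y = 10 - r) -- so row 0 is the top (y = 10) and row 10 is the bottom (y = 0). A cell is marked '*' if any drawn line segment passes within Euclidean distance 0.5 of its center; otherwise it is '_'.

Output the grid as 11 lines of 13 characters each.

Segment 0: (11,5) -> (12,5)
Segment 1: (12,5) -> (11,5)
Segment 2: (11,5) -> (7,5)

Answer: _____________
_____________
_____________
_____________
_____________
_______******
_____________
_____________
_____________
_____________
_____________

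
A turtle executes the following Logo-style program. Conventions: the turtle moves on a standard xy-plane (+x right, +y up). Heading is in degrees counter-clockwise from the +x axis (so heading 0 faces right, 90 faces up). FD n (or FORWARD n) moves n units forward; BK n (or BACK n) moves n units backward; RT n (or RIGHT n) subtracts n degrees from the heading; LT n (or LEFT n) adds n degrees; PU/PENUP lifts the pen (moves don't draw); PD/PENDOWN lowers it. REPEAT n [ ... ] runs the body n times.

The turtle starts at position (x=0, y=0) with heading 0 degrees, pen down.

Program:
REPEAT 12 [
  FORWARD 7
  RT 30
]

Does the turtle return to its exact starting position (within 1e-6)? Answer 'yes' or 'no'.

Executing turtle program step by step:
Start: pos=(0,0), heading=0, pen down
REPEAT 12 [
  -- iteration 1/12 --
  FD 7: (0,0) -> (7,0) [heading=0, draw]
  RT 30: heading 0 -> 330
  -- iteration 2/12 --
  FD 7: (7,0) -> (13.062,-3.5) [heading=330, draw]
  RT 30: heading 330 -> 300
  -- iteration 3/12 --
  FD 7: (13.062,-3.5) -> (16.562,-9.562) [heading=300, draw]
  RT 30: heading 300 -> 270
  -- iteration 4/12 --
  FD 7: (16.562,-9.562) -> (16.562,-16.562) [heading=270, draw]
  RT 30: heading 270 -> 240
  -- iteration 5/12 --
  FD 7: (16.562,-16.562) -> (13.062,-22.624) [heading=240, draw]
  RT 30: heading 240 -> 210
  -- iteration 6/12 --
  FD 7: (13.062,-22.624) -> (7,-26.124) [heading=210, draw]
  RT 30: heading 210 -> 180
  -- iteration 7/12 --
  FD 7: (7,-26.124) -> (0,-26.124) [heading=180, draw]
  RT 30: heading 180 -> 150
  -- iteration 8/12 --
  FD 7: (0,-26.124) -> (-6.062,-22.624) [heading=150, draw]
  RT 30: heading 150 -> 120
  -- iteration 9/12 --
  FD 7: (-6.062,-22.624) -> (-9.562,-16.562) [heading=120, draw]
  RT 30: heading 120 -> 90
  -- iteration 10/12 --
  FD 7: (-9.562,-16.562) -> (-9.562,-9.562) [heading=90, draw]
  RT 30: heading 90 -> 60
  -- iteration 11/12 --
  FD 7: (-9.562,-9.562) -> (-6.062,-3.5) [heading=60, draw]
  RT 30: heading 60 -> 30
  -- iteration 12/12 --
  FD 7: (-6.062,-3.5) -> (0,0) [heading=30, draw]
  RT 30: heading 30 -> 0
]
Final: pos=(0,0), heading=0, 12 segment(s) drawn

Start position: (0, 0)
Final position: (0, 0)
Distance = 0; < 1e-6 -> CLOSED

Answer: yes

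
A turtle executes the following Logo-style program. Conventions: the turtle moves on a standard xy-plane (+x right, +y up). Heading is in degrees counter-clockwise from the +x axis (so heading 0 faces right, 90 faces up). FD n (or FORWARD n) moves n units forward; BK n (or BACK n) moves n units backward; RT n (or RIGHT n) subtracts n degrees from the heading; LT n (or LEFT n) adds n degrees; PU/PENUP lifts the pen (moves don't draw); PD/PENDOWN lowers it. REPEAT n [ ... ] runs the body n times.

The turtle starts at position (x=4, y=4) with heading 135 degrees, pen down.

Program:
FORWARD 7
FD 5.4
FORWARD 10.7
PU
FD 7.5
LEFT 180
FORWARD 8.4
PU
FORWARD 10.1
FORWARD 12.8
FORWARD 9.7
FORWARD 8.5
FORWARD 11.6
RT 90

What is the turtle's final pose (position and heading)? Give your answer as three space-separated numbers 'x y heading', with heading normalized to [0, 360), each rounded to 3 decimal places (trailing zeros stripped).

Answer: 25.567 -17.567 225

Derivation:
Executing turtle program step by step:
Start: pos=(4,4), heading=135, pen down
FD 7: (4,4) -> (-0.95,8.95) [heading=135, draw]
FD 5.4: (-0.95,8.95) -> (-4.768,12.768) [heading=135, draw]
FD 10.7: (-4.768,12.768) -> (-12.334,20.334) [heading=135, draw]
PU: pen up
FD 7.5: (-12.334,20.334) -> (-17.637,25.637) [heading=135, move]
LT 180: heading 135 -> 315
FD 8.4: (-17.637,25.637) -> (-11.698,19.698) [heading=315, move]
PU: pen up
FD 10.1: (-11.698,19.698) -> (-4.556,12.556) [heading=315, move]
FD 12.8: (-4.556,12.556) -> (4.495,3.505) [heading=315, move]
FD 9.7: (4.495,3.505) -> (11.354,-3.354) [heading=315, move]
FD 8.5: (11.354,-3.354) -> (17.364,-9.364) [heading=315, move]
FD 11.6: (17.364,-9.364) -> (25.567,-17.567) [heading=315, move]
RT 90: heading 315 -> 225
Final: pos=(25.567,-17.567), heading=225, 3 segment(s) drawn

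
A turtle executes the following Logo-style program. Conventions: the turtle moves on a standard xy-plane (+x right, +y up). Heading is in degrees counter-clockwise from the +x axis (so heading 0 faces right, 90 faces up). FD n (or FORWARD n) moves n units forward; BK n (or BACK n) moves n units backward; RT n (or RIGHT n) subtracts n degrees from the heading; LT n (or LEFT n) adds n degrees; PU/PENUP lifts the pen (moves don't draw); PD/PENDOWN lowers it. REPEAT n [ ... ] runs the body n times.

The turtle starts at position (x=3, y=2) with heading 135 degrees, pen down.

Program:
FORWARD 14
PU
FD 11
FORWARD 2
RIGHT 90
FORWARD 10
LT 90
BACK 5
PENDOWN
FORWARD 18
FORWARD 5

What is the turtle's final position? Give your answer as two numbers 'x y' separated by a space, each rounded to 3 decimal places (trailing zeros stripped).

Executing turtle program step by step:
Start: pos=(3,2), heading=135, pen down
FD 14: (3,2) -> (-6.899,11.899) [heading=135, draw]
PU: pen up
FD 11: (-6.899,11.899) -> (-14.678,19.678) [heading=135, move]
FD 2: (-14.678,19.678) -> (-16.092,21.092) [heading=135, move]
RT 90: heading 135 -> 45
FD 10: (-16.092,21.092) -> (-9.021,28.163) [heading=45, move]
LT 90: heading 45 -> 135
BK 5: (-9.021,28.163) -> (-5.485,24.627) [heading=135, move]
PD: pen down
FD 18: (-5.485,24.627) -> (-18.213,37.355) [heading=135, draw]
FD 5: (-18.213,37.355) -> (-21.749,40.891) [heading=135, draw]
Final: pos=(-21.749,40.891), heading=135, 3 segment(s) drawn

Answer: -21.749 40.891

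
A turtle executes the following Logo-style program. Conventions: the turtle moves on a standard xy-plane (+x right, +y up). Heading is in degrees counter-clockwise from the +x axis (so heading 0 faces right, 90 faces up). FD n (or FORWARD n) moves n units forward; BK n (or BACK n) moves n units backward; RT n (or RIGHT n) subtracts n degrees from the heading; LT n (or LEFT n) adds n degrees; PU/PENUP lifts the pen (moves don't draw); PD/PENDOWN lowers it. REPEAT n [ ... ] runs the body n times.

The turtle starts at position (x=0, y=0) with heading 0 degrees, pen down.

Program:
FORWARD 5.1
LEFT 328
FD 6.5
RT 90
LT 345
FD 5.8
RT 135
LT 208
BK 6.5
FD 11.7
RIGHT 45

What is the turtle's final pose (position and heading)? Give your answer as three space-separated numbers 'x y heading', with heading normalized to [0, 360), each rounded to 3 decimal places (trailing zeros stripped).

Answer: 8.65 -12.074 251

Derivation:
Executing turtle program step by step:
Start: pos=(0,0), heading=0, pen down
FD 5.1: (0,0) -> (5.1,0) [heading=0, draw]
LT 328: heading 0 -> 328
FD 6.5: (5.1,0) -> (10.612,-3.444) [heading=328, draw]
RT 90: heading 328 -> 238
LT 345: heading 238 -> 223
FD 5.8: (10.612,-3.444) -> (6.37,-7.4) [heading=223, draw]
RT 135: heading 223 -> 88
LT 208: heading 88 -> 296
BK 6.5: (6.37,-7.4) -> (3.521,-1.558) [heading=296, draw]
FD 11.7: (3.521,-1.558) -> (8.65,-12.074) [heading=296, draw]
RT 45: heading 296 -> 251
Final: pos=(8.65,-12.074), heading=251, 5 segment(s) drawn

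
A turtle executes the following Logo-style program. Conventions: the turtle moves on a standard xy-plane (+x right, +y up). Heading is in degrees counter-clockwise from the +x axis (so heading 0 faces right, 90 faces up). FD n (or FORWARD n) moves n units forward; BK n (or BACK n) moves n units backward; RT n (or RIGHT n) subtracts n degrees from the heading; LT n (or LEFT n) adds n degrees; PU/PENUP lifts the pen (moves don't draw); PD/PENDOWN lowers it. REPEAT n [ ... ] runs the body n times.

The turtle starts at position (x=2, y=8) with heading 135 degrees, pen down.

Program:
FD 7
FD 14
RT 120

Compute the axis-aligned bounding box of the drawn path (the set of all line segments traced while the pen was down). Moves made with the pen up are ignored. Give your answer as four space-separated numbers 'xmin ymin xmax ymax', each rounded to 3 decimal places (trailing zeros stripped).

Executing turtle program step by step:
Start: pos=(2,8), heading=135, pen down
FD 7: (2,8) -> (-2.95,12.95) [heading=135, draw]
FD 14: (-2.95,12.95) -> (-12.849,22.849) [heading=135, draw]
RT 120: heading 135 -> 15
Final: pos=(-12.849,22.849), heading=15, 2 segment(s) drawn

Segment endpoints: x in {-12.849, -2.95, 2}, y in {8, 12.95, 22.849}
xmin=-12.849, ymin=8, xmax=2, ymax=22.849

Answer: -12.849 8 2 22.849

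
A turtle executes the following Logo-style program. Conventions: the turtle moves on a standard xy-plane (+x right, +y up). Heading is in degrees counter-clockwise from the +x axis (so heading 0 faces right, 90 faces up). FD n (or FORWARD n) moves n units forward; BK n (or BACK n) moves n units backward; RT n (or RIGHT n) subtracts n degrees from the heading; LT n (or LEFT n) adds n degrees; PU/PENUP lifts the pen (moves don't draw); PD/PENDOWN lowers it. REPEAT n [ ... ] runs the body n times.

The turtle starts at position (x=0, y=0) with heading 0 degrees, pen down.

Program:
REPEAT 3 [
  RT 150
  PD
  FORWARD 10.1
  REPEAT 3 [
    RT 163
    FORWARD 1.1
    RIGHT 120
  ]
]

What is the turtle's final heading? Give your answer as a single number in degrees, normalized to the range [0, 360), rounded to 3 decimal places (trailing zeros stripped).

Answer: 243

Derivation:
Executing turtle program step by step:
Start: pos=(0,0), heading=0, pen down
REPEAT 3 [
  -- iteration 1/3 --
  RT 150: heading 0 -> 210
  PD: pen down
  FD 10.1: (0,0) -> (-8.747,-5.05) [heading=210, draw]
  REPEAT 3 [
    -- iteration 1/3 --
    RT 163: heading 210 -> 47
    FD 1.1: (-8.747,-5.05) -> (-7.997,-4.246) [heading=47, draw]
    RT 120: heading 47 -> 287
    -- iteration 2/3 --
    RT 163: heading 287 -> 124
    FD 1.1: (-7.997,-4.246) -> (-8.612,-3.334) [heading=124, draw]
    RT 120: heading 124 -> 4
    -- iteration 3/3 --
    RT 163: heading 4 -> 201
    FD 1.1: (-8.612,-3.334) -> (-9.639,-3.728) [heading=201, draw]
    RT 120: heading 201 -> 81
  ]
  -- iteration 2/3 --
  RT 150: heading 81 -> 291
  PD: pen down
  FD 10.1: (-9.639,-3.728) -> (-6.019,-13.157) [heading=291, draw]
  REPEAT 3 [
    -- iteration 1/3 --
    RT 163: heading 291 -> 128
    FD 1.1: (-6.019,-13.157) -> (-6.696,-12.29) [heading=128, draw]
    RT 120: heading 128 -> 8
    -- iteration 2/3 --
    RT 163: heading 8 -> 205
    FD 1.1: (-6.696,-12.29) -> (-7.693,-12.755) [heading=205, draw]
    RT 120: heading 205 -> 85
    -- iteration 3/3 --
    RT 163: heading 85 -> 282
    FD 1.1: (-7.693,-12.755) -> (-7.465,-13.831) [heading=282, draw]
    RT 120: heading 282 -> 162
  ]
  -- iteration 3/3 --
  RT 150: heading 162 -> 12
  PD: pen down
  FD 10.1: (-7.465,-13.831) -> (2.415,-11.731) [heading=12, draw]
  REPEAT 3 [
    -- iteration 1/3 --
    RT 163: heading 12 -> 209
    FD 1.1: (2.415,-11.731) -> (1.453,-12.264) [heading=209, draw]
    RT 120: heading 209 -> 89
    -- iteration 2/3 --
    RT 163: heading 89 -> 286
    FD 1.1: (1.453,-12.264) -> (1.756,-13.322) [heading=286, draw]
    RT 120: heading 286 -> 166
    -- iteration 3/3 --
    RT 163: heading 166 -> 3
    FD 1.1: (1.756,-13.322) -> (2.854,-13.264) [heading=3, draw]
    RT 120: heading 3 -> 243
  ]
]
Final: pos=(2.854,-13.264), heading=243, 12 segment(s) drawn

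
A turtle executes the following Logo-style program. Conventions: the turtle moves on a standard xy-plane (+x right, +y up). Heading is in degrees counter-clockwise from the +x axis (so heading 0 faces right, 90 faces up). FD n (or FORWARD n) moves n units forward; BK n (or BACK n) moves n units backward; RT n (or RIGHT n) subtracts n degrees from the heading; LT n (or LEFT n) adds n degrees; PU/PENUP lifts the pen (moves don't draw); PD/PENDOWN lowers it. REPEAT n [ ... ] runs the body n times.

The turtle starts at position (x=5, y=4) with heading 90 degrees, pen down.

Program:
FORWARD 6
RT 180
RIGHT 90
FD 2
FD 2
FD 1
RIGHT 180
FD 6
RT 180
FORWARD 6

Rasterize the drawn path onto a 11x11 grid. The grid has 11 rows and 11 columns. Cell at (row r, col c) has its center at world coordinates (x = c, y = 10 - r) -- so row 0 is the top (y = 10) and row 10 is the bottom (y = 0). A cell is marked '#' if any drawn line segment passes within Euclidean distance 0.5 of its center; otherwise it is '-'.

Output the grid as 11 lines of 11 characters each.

Segment 0: (5,4) -> (5,10)
Segment 1: (5,10) -> (3,10)
Segment 2: (3,10) -> (1,10)
Segment 3: (1,10) -> (0,10)
Segment 4: (0,10) -> (6,10)
Segment 5: (6,10) -> (0,10)

Answer: #######----
-----#-----
-----#-----
-----#-----
-----#-----
-----#-----
-----#-----
-----------
-----------
-----------
-----------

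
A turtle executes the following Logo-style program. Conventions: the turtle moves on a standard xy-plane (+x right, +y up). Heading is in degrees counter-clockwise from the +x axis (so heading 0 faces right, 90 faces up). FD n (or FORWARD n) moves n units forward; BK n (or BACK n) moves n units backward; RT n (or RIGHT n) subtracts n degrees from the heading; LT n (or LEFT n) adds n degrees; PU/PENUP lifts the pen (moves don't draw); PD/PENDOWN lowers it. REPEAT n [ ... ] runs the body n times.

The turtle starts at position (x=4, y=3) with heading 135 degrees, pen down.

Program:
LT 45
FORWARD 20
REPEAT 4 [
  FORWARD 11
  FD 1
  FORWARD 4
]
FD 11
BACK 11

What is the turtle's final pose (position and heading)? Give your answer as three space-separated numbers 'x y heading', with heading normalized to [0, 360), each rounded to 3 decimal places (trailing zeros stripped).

Executing turtle program step by step:
Start: pos=(4,3), heading=135, pen down
LT 45: heading 135 -> 180
FD 20: (4,3) -> (-16,3) [heading=180, draw]
REPEAT 4 [
  -- iteration 1/4 --
  FD 11: (-16,3) -> (-27,3) [heading=180, draw]
  FD 1: (-27,3) -> (-28,3) [heading=180, draw]
  FD 4: (-28,3) -> (-32,3) [heading=180, draw]
  -- iteration 2/4 --
  FD 11: (-32,3) -> (-43,3) [heading=180, draw]
  FD 1: (-43,3) -> (-44,3) [heading=180, draw]
  FD 4: (-44,3) -> (-48,3) [heading=180, draw]
  -- iteration 3/4 --
  FD 11: (-48,3) -> (-59,3) [heading=180, draw]
  FD 1: (-59,3) -> (-60,3) [heading=180, draw]
  FD 4: (-60,3) -> (-64,3) [heading=180, draw]
  -- iteration 4/4 --
  FD 11: (-64,3) -> (-75,3) [heading=180, draw]
  FD 1: (-75,3) -> (-76,3) [heading=180, draw]
  FD 4: (-76,3) -> (-80,3) [heading=180, draw]
]
FD 11: (-80,3) -> (-91,3) [heading=180, draw]
BK 11: (-91,3) -> (-80,3) [heading=180, draw]
Final: pos=(-80,3), heading=180, 15 segment(s) drawn

Answer: -80 3 180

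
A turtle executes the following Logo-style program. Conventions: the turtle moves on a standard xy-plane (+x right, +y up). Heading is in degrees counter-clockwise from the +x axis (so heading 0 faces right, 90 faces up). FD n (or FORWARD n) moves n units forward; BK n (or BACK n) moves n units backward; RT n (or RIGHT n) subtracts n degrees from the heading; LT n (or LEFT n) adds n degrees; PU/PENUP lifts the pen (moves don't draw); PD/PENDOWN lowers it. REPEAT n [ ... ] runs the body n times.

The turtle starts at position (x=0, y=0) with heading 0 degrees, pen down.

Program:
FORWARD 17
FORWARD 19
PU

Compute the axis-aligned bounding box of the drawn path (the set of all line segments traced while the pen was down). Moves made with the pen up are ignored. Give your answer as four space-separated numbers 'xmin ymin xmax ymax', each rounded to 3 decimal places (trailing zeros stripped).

Executing turtle program step by step:
Start: pos=(0,0), heading=0, pen down
FD 17: (0,0) -> (17,0) [heading=0, draw]
FD 19: (17,0) -> (36,0) [heading=0, draw]
PU: pen up
Final: pos=(36,0), heading=0, 2 segment(s) drawn

Segment endpoints: x in {0, 17, 36}, y in {0}
xmin=0, ymin=0, xmax=36, ymax=0

Answer: 0 0 36 0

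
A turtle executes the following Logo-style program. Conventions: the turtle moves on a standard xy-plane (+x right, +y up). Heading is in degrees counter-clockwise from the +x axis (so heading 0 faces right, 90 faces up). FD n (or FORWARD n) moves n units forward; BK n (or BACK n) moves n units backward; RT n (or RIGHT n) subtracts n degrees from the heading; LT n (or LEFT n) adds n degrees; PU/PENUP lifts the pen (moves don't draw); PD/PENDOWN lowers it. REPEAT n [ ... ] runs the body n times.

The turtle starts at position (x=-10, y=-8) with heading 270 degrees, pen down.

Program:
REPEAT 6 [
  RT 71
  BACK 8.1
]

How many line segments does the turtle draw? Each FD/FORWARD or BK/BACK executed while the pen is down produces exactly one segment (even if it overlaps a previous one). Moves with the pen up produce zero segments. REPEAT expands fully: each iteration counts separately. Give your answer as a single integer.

Answer: 6

Derivation:
Executing turtle program step by step:
Start: pos=(-10,-8), heading=270, pen down
REPEAT 6 [
  -- iteration 1/6 --
  RT 71: heading 270 -> 199
  BK 8.1: (-10,-8) -> (-2.341,-5.363) [heading=199, draw]
  -- iteration 2/6 --
  RT 71: heading 199 -> 128
  BK 8.1: (-2.341,-5.363) -> (2.646,-11.746) [heading=128, draw]
  -- iteration 3/6 --
  RT 71: heading 128 -> 57
  BK 8.1: (2.646,-11.746) -> (-1.766,-18.539) [heading=57, draw]
  -- iteration 4/6 --
  RT 71: heading 57 -> 346
  BK 8.1: (-1.766,-18.539) -> (-9.625,-16.579) [heading=346, draw]
  -- iteration 5/6 --
  RT 71: heading 346 -> 275
  BK 8.1: (-9.625,-16.579) -> (-10.331,-8.51) [heading=275, draw]
  -- iteration 6/6 --
  RT 71: heading 275 -> 204
  BK 8.1: (-10.331,-8.51) -> (-2.932,-5.216) [heading=204, draw]
]
Final: pos=(-2.932,-5.216), heading=204, 6 segment(s) drawn
Segments drawn: 6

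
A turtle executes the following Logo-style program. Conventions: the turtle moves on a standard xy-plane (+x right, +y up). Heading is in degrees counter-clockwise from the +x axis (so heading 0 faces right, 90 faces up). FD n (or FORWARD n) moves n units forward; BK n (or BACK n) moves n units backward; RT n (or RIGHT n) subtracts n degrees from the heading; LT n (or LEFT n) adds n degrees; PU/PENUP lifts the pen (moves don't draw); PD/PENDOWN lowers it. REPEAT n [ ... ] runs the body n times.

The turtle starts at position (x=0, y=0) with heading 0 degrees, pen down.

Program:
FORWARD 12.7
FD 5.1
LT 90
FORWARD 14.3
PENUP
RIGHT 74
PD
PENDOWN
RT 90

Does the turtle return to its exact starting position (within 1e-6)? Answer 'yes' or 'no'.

Executing turtle program step by step:
Start: pos=(0,0), heading=0, pen down
FD 12.7: (0,0) -> (12.7,0) [heading=0, draw]
FD 5.1: (12.7,0) -> (17.8,0) [heading=0, draw]
LT 90: heading 0 -> 90
FD 14.3: (17.8,0) -> (17.8,14.3) [heading=90, draw]
PU: pen up
RT 74: heading 90 -> 16
PD: pen down
PD: pen down
RT 90: heading 16 -> 286
Final: pos=(17.8,14.3), heading=286, 3 segment(s) drawn

Start position: (0, 0)
Final position: (17.8, 14.3)
Distance = 22.833; >= 1e-6 -> NOT closed

Answer: no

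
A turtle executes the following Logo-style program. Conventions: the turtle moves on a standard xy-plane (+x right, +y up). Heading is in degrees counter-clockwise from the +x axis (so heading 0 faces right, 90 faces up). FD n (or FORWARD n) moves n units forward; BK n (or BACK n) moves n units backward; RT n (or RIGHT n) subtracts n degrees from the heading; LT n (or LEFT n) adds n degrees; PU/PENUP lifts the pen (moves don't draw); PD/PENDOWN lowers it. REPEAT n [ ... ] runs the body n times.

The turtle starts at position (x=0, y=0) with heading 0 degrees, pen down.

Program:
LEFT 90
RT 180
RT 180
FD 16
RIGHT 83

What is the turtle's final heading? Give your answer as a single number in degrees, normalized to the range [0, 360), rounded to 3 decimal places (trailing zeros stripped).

Answer: 7

Derivation:
Executing turtle program step by step:
Start: pos=(0,0), heading=0, pen down
LT 90: heading 0 -> 90
RT 180: heading 90 -> 270
RT 180: heading 270 -> 90
FD 16: (0,0) -> (0,16) [heading=90, draw]
RT 83: heading 90 -> 7
Final: pos=(0,16), heading=7, 1 segment(s) drawn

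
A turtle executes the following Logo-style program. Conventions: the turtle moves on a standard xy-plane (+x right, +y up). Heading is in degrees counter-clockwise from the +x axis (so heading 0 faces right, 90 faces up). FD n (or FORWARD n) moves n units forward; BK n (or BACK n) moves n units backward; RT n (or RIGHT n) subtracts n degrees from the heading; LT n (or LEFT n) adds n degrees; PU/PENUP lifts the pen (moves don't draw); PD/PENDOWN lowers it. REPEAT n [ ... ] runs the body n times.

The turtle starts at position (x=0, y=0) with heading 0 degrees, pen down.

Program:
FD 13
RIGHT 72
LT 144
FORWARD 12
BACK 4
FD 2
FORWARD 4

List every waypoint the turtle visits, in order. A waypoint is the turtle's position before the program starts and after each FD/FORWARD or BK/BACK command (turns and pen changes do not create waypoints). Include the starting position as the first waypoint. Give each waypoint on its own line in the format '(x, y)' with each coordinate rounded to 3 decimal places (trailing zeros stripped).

Executing turtle program step by step:
Start: pos=(0,0), heading=0, pen down
FD 13: (0,0) -> (13,0) [heading=0, draw]
RT 72: heading 0 -> 288
LT 144: heading 288 -> 72
FD 12: (13,0) -> (16.708,11.413) [heading=72, draw]
BK 4: (16.708,11.413) -> (15.472,7.608) [heading=72, draw]
FD 2: (15.472,7.608) -> (16.09,9.511) [heading=72, draw]
FD 4: (16.09,9.511) -> (17.326,13.315) [heading=72, draw]
Final: pos=(17.326,13.315), heading=72, 5 segment(s) drawn
Waypoints (6 total):
(0, 0)
(13, 0)
(16.708, 11.413)
(15.472, 7.608)
(16.09, 9.511)
(17.326, 13.315)

Answer: (0, 0)
(13, 0)
(16.708, 11.413)
(15.472, 7.608)
(16.09, 9.511)
(17.326, 13.315)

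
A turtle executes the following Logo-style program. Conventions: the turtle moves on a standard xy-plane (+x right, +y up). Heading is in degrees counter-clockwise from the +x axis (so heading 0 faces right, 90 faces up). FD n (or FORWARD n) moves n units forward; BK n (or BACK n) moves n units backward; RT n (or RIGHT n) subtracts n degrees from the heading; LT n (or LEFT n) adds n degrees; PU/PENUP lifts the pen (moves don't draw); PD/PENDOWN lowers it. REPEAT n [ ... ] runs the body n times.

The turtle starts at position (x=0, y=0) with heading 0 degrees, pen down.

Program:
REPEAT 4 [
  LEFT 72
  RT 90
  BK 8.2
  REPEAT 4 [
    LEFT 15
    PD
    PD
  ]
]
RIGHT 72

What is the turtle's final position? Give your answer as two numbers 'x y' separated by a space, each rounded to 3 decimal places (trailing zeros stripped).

Answer: -16.091 -16.091

Derivation:
Executing turtle program step by step:
Start: pos=(0,0), heading=0, pen down
REPEAT 4 [
  -- iteration 1/4 --
  LT 72: heading 0 -> 72
  RT 90: heading 72 -> 342
  BK 8.2: (0,0) -> (-7.799,2.534) [heading=342, draw]
  REPEAT 4 [
    -- iteration 1/4 --
    LT 15: heading 342 -> 357
    PD: pen down
    PD: pen down
    -- iteration 2/4 --
    LT 15: heading 357 -> 12
    PD: pen down
    PD: pen down
    -- iteration 3/4 --
    LT 15: heading 12 -> 27
    PD: pen down
    PD: pen down
    -- iteration 4/4 --
    LT 15: heading 27 -> 42
    PD: pen down
    PD: pen down
  ]
  -- iteration 2/4 --
  LT 72: heading 42 -> 114
  RT 90: heading 114 -> 24
  BK 8.2: (-7.799,2.534) -> (-15.29,-0.801) [heading=24, draw]
  REPEAT 4 [
    -- iteration 1/4 --
    LT 15: heading 24 -> 39
    PD: pen down
    PD: pen down
    -- iteration 2/4 --
    LT 15: heading 39 -> 54
    PD: pen down
    PD: pen down
    -- iteration 3/4 --
    LT 15: heading 54 -> 69
    PD: pen down
    PD: pen down
    -- iteration 4/4 --
    LT 15: heading 69 -> 84
    PD: pen down
    PD: pen down
  ]
  -- iteration 3/4 --
  LT 72: heading 84 -> 156
  RT 90: heading 156 -> 66
  BK 8.2: (-15.29,-0.801) -> (-18.625,-8.292) [heading=66, draw]
  REPEAT 4 [
    -- iteration 1/4 --
    LT 15: heading 66 -> 81
    PD: pen down
    PD: pen down
    -- iteration 2/4 --
    LT 15: heading 81 -> 96
    PD: pen down
    PD: pen down
    -- iteration 3/4 --
    LT 15: heading 96 -> 111
    PD: pen down
    PD: pen down
    -- iteration 4/4 --
    LT 15: heading 111 -> 126
    PD: pen down
    PD: pen down
  ]
  -- iteration 4/4 --
  LT 72: heading 126 -> 198
  RT 90: heading 198 -> 108
  BK 8.2: (-18.625,-8.292) -> (-16.091,-16.091) [heading=108, draw]
  REPEAT 4 [
    -- iteration 1/4 --
    LT 15: heading 108 -> 123
    PD: pen down
    PD: pen down
    -- iteration 2/4 --
    LT 15: heading 123 -> 138
    PD: pen down
    PD: pen down
    -- iteration 3/4 --
    LT 15: heading 138 -> 153
    PD: pen down
    PD: pen down
    -- iteration 4/4 --
    LT 15: heading 153 -> 168
    PD: pen down
    PD: pen down
  ]
]
RT 72: heading 168 -> 96
Final: pos=(-16.091,-16.091), heading=96, 4 segment(s) drawn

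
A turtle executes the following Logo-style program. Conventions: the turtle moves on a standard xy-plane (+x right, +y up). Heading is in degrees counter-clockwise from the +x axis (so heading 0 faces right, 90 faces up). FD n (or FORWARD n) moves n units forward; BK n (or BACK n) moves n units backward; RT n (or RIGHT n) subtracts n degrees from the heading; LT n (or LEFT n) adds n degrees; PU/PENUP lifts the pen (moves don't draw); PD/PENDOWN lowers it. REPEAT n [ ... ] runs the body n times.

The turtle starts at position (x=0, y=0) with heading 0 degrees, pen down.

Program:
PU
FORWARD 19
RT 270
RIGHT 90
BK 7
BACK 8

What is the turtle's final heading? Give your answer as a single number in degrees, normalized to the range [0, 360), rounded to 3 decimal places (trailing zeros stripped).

Executing turtle program step by step:
Start: pos=(0,0), heading=0, pen down
PU: pen up
FD 19: (0,0) -> (19,0) [heading=0, move]
RT 270: heading 0 -> 90
RT 90: heading 90 -> 0
BK 7: (19,0) -> (12,0) [heading=0, move]
BK 8: (12,0) -> (4,0) [heading=0, move]
Final: pos=(4,0), heading=0, 0 segment(s) drawn

Answer: 0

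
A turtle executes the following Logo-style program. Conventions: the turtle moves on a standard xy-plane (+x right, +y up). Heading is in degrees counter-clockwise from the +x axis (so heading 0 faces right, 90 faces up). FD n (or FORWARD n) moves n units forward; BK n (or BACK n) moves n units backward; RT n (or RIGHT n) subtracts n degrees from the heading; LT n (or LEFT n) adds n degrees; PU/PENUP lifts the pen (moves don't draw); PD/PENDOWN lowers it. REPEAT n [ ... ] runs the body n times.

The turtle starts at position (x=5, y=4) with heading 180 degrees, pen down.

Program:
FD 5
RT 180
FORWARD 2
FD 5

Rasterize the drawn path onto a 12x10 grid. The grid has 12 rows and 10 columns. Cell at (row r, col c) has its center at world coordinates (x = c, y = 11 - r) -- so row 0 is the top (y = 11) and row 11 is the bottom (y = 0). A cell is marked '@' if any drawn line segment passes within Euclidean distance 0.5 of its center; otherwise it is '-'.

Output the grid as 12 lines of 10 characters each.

Answer: ----------
----------
----------
----------
----------
----------
----------
@@@@@@@@--
----------
----------
----------
----------

Derivation:
Segment 0: (5,4) -> (0,4)
Segment 1: (0,4) -> (2,4)
Segment 2: (2,4) -> (7,4)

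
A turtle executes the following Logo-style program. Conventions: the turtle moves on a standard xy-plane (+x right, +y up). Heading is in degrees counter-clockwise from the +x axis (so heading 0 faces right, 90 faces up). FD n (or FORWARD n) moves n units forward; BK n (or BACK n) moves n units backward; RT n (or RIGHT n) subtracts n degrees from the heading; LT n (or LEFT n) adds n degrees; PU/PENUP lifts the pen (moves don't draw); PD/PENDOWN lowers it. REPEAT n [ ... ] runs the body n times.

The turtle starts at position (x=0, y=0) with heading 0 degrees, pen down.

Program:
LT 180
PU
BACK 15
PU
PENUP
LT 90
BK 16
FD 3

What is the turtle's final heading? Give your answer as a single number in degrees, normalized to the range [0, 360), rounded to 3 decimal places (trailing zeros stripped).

Executing turtle program step by step:
Start: pos=(0,0), heading=0, pen down
LT 180: heading 0 -> 180
PU: pen up
BK 15: (0,0) -> (15,0) [heading=180, move]
PU: pen up
PU: pen up
LT 90: heading 180 -> 270
BK 16: (15,0) -> (15,16) [heading=270, move]
FD 3: (15,16) -> (15,13) [heading=270, move]
Final: pos=(15,13), heading=270, 0 segment(s) drawn

Answer: 270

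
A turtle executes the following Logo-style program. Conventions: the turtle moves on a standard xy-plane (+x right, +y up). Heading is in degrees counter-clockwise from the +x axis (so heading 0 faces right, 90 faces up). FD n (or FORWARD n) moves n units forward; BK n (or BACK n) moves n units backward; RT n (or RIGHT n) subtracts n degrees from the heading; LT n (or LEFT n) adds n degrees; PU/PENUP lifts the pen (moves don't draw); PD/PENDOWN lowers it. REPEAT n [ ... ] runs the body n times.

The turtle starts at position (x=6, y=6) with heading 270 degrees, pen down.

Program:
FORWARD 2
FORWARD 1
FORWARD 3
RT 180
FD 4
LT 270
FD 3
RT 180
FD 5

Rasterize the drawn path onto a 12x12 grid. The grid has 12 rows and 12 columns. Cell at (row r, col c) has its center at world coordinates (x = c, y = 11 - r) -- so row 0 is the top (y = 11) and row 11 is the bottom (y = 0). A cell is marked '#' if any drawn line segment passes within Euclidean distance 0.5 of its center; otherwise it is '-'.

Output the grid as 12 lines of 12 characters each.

Segment 0: (6,6) -> (6,4)
Segment 1: (6,4) -> (6,3)
Segment 2: (6,3) -> (6,0)
Segment 3: (6,0) -> (6,4)
Segment 4: (6,4) -> (9,4)
Segment 5: (9,4) -> (4,4)

Answer: ------------
------------
------------
------------
------------
------#-----
------#-----
----######--
------#-----
------#-----
------#-----
------#-----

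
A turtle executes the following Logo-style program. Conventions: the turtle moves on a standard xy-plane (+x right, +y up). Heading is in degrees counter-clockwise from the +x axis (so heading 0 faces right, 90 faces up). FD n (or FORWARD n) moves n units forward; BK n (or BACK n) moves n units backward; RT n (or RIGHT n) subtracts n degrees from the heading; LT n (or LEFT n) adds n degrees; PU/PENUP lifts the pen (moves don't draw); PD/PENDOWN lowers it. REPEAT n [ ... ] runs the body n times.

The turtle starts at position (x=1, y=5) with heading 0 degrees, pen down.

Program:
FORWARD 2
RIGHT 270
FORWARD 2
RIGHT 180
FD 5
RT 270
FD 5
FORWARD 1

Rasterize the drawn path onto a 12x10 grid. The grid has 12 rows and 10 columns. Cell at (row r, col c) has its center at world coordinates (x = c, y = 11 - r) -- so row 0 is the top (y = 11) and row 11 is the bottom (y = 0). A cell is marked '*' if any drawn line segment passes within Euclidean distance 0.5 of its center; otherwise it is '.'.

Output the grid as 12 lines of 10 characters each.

Segment 0: (1,5) -> (3,5)
Segment 1: (3,5) -> (3,7)
Segment 2: (3,7) -> (3,2)
Segment 3: (3,2) -> (8,2)
Segment 4: (8,2) -> (9,2)

Answer: ..........
..........
..........
..........
...*......
...*......
.***......
...*......
...*......
...*******
..........
..........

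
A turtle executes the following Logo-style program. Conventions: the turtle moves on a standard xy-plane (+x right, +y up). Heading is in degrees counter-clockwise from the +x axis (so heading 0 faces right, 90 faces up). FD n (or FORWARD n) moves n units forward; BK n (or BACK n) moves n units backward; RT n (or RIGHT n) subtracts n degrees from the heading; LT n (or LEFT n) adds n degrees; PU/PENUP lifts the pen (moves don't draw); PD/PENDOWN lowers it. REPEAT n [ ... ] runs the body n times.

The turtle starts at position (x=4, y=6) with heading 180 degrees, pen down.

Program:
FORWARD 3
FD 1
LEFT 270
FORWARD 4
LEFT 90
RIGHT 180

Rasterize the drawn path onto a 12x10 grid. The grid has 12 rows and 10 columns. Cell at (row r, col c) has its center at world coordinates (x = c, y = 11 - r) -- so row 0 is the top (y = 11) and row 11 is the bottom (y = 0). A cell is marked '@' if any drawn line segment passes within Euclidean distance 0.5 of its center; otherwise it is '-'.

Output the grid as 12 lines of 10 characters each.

Segment 0: (4,6) -> (1,6)
Segment 1: (1,6) -> (0,6)
Segment 2: (0,6) -> (0,10)

Answer: ----------
@---------
@---------
@---------
@---------
@@@@@-----
----------
----------
----------
----------
----------
----------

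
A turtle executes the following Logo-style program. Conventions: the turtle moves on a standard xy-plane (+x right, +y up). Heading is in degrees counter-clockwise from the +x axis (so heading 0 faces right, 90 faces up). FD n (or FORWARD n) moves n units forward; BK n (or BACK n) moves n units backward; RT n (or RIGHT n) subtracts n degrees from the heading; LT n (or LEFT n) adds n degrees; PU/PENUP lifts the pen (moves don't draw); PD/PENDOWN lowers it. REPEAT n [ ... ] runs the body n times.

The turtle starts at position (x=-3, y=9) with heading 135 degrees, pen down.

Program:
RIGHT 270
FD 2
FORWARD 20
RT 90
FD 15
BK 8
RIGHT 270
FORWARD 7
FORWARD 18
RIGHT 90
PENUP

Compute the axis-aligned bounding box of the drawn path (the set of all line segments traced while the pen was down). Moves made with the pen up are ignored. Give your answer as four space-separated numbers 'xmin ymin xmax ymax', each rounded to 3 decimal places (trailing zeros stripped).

Executing turtle program step by step:
Start: pos=(-3,9), heading=135, pen down
RT 270: heading 135 -> 225
FD 2: (-3,9) -> (-4.414,7.586) [heading=225, draw]
FD 20: (-4.414,7.586) -> (-18.556,-6.556) [heading=225, draw]
RT 90: heading 225 -> 135
FD 15: (-18.556,-6.556) -> (-29.163,4.05) [heading=135, draw]
BK 8: (-29.163,4.05) -> (-23.506,-1.607) [heading=135, draw]
RT 270: heading 135 -> 225
FD 7: (-23.506,-1.607) -> (-28.456,-6.556) [heading=225, draw]
FD 18: (-28.456,-6.556) -> (-41.184,-19.284) [heading=225, draw]
RT 90: heading 225 -> 135
PU: pen up
Final: pos=(-41.184,-19.284), heading=135, 6 segment(s) drawn

Segment endpoints: x in {-41.184, -29.163, -28.456, -23.506, -18.556, -4.414, -3}, y in {-19.284, -6.556, -6.556, -1.607, 4.05, 7.586, 9}
xmin=-41.184, ymin=-19.284, xmax=-3, ymax=9

Answer: -41.184 -19.284 -3 9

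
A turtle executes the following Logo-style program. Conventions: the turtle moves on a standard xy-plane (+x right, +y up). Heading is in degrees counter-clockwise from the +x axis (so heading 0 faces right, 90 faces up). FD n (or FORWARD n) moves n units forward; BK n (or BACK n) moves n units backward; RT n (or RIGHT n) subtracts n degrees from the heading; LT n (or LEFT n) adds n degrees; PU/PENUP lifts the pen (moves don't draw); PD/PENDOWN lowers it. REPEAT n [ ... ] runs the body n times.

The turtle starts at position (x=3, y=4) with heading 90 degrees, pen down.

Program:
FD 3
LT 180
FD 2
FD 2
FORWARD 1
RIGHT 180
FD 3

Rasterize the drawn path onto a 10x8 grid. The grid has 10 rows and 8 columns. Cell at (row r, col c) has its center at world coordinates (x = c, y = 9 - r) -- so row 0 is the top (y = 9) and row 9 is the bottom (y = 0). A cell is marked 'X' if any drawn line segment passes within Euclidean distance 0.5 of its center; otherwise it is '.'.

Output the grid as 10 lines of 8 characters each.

Segment 0: (3,4) -> (3,7)
Segment 1: (3,7) -> (3,5)
Segment 2: (3,5) -> (3,3)
Segment 3: (3,3) -> (3,2)
Segment 4: (3,2) -> (3,5)

Answer: ........
........
...X....
...X....
...X....
...X....
...X....
...X....
........
........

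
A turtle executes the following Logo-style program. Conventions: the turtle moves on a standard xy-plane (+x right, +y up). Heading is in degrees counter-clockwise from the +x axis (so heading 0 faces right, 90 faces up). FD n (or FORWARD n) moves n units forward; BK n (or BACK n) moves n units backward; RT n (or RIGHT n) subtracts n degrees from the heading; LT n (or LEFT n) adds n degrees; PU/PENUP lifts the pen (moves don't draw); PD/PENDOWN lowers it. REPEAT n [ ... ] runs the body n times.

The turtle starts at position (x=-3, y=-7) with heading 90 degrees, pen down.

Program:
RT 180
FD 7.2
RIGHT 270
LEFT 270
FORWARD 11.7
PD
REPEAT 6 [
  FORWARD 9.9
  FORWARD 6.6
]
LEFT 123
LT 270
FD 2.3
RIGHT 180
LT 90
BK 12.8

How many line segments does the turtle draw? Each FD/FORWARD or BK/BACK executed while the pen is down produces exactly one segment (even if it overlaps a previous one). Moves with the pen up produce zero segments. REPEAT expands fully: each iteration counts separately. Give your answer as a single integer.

Executing turtle program step by step:
Start: pos=(-3,-7), heading=90, pen down
RT 180: heading 90 -> 270
FD 7.2: (-3,-7) -> (-3,-14.2) [heading=270, draw]
RT 270: heading 270 -> 0
LT 270: heading 0 -> 270
FD 11.7: (-3,-14.2) -> (-3,-25.9) [heading=270, draw]
PD: pen down
REPEAT 6 [
  -- iteration 1/6 --
  FD 9.9: (-3,-25.9) -> (-3,-35.8) [heading=270, draw]
  FD 6.6: (-3,-35.8) -> (-3,-42.4) [heading=270, draw]
  -- iteration 2/6 --
  FD 9.9: (-3,-42.4) -> (-3,-52.3) [heading=270, draw]
  FD 6.6: (-3,-52.3) -> (-3,-58.9) [heading=270, draw]
  -- iteration 3/6 --
  FD 9.9: (-3,-58.9) -> (-3,-68.8) [heading=270, draw]
  FD 6.6: (-3,-68.8) -> (-3,-75.4) [heading=270, draw]
  -- iteration 4/6 --
  FD 9.9: (-3,-75.4) -> (-3,-85.3) [heading=270, draw]
  FD 6.6: (-3,-85.3) -> (-3,-91.9) [heading=270, draw]
  -- iteration 5/6 --
  FD 9.9: (-3,-91.9) -> (-3,-101.8) [heading=270, draw]
  FD 6.6: (-3,-101.8) -> (-3,-108.4) [heading=270, draw]
  -- iteration 6/6 --
  FD 9.9: (-3,-108.4) -> (-3,-118.3) [heading=270, draw]
  FD 6.6: (-3,-118.3) -> (-3,-124.9) [heading=270, draw]
]
LT 123: heading 270 -> 33
LT 270: heading 33 -> 303
FD 2.3: (-3,-124.9) -> (-1.747,-126.829) [heading=303, draw]
RT 180: heading 303 -> 123
LT 90: heading 123 -> 213
BK 12.8: (-1.747,-126.829) -> (8.988,-119.858) [heading=213, draw]
Final: pos=(8.988,-119.858), heading=213, 16 segment(s) drawn
Segments drawn: 16

Answer: 16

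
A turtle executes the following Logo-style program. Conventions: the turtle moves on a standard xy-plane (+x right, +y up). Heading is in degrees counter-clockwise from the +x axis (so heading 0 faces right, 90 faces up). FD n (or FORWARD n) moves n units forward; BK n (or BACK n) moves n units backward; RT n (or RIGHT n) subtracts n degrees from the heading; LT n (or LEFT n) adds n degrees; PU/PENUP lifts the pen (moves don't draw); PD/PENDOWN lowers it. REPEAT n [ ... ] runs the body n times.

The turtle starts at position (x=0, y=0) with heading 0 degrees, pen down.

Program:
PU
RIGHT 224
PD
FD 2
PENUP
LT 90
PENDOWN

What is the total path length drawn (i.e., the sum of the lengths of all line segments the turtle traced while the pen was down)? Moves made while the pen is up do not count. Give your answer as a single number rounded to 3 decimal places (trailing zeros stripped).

Executing turtle program step by step:
Start: pos=(0,0), heading=0, pen down
PU: pen up
RT 224: heading 0 -> 136
PD: pen down
FD 2: (0,0) -> (-1.439,1.389) [heading=136, draw]
PU: pen up
LT 90: heading 136 -> 226
PD: pen down
Final: pos=(-1.439,1.389), heading=226, 1 segment(s) drawn

Segment lengths:
  seg 1: (0,0) -> (-1.439,1.389), length = 2
Total = 2

Answer: 2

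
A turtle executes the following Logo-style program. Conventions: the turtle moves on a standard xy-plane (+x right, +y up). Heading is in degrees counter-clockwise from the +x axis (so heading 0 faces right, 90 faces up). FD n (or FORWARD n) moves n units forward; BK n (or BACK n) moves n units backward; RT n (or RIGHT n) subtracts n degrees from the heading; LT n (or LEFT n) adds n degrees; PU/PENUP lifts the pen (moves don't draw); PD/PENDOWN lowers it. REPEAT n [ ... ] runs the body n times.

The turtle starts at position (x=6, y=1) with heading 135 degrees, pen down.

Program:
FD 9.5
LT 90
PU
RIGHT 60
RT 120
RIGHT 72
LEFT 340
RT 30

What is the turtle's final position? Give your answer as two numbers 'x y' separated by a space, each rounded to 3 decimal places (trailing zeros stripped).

Answer: -0.718 7.718

Derivation:
Executing turtle program step by step:
Start: pos=(6,1), heading=135, pen down
FD 9.5: (6,1) -> (-0.718,7.718) [heading=135, draw]
LT 90: heading 135 -> 225
PU: pen up
RT 60: heading 225 -> 165
RT 120: heading 165 -> 45
RT 72: heading 45 -> 333
LT 340: heading 333 -> 313
RT 30: heading 313 -> 283
Final: pos=(-0.718,7.718), heading=283, 1 segment(s) drawn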